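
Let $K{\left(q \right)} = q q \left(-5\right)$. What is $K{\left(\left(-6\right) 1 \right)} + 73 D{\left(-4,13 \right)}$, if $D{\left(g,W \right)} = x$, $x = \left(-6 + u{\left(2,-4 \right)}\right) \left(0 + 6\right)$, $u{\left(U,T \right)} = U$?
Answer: $-1932$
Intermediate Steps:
$x = -24$ ($x = \left(-6 + 2\right) \left(0 + 6\right) = \left(-4\right) 6 = -24$)
$K{\left(q \right)} = - 5 q^{2}$ ($K{\left(q \right)} = q^{2} \left(-5\right) = - 5 q^{2}$)
$D{\left(g,W \right)} = -24$
$K{\left(\left(-6\right) 1 \right)} + 73 D{\left(-4,13 \right)} = - 5 \left(\left(-6\right) 1\right)^{2} + 73 \left(-24\right) = - 5 \left(-6\right)^{2} - 1752 = \left(-5\right) 36 - 1752 = -180 - 1752 = -1932$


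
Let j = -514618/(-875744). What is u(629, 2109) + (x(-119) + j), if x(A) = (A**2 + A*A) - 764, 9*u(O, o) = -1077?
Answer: 36044205607/1313616 ≈ 27439.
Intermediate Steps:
u(O, o) = -359/3 (u(O, o) = (1/9)*(-1077) = -359/3)
j = 257309/437872 (j = -514618*(-1/875744) = 257309/437872 ≈ 0.58764)
x(A) = -764 + 2*A**2 (x(A) = (A**2 + A**2) - 764 = 2*A**2 - 764 = -764 + 2*A**2)
u(629, 2109) + (x(-119) + j) = -359/3 + ((-764 + 2*(-119)**2) + 257309/437872) = -359/3 + ((-764 + 2*14161) + 257309/437872) = -359/3 + ((-764 + 28322) + 257309/437872) = -359/3 + (27558 + 257309/437872) = -359/3 + 12067133885/437872 = 36044205607/1313616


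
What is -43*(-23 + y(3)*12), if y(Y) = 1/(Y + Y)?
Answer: 903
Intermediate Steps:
y(Y) = 1/(2*Y)
-43*(-23 + y(3)*12) = -43*(-23 + ((1/2)/3)*12) = -43*(-23 + ((1/2)*(1/3))*12) = -43*(-23 + (1/6)*12) = -43*(-23 + 2) = -43*(-21) = 903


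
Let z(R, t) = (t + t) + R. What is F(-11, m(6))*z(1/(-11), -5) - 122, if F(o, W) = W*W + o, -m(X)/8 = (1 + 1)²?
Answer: -113785/11 ≈ -10344.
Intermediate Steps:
z(R, t) = R + 2*t (z(R, t) = 2*t + R = R + 2*t)
m(X) = -32 (m(X) = -8*(1 + 1)² = -8*2² = -8*4 = -32)
F(o, W) = o + W² (F(o, W) = W² + o = o + W²)
F(-11, m(6))*z(1/(-11), -5) - 122 = (-11 + (-32)²)*(1/(-11) + 2*(-5)) - 122 = (-11 + 1024)*(-1/11 - 10) - 122 = 1013*(-111/11) - 122 = -112443/11 - 122 = -113785/11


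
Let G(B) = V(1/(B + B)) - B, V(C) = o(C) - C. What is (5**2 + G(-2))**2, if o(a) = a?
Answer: 729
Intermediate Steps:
V(C) = 0 (V(C) = C - C = 0)
G(B) = -B (G(B) = 0 - B = -B)
(5**2 + G(-2))**2 = (5**2 - 1*(-2))**2 = (25 + 2)**2 = 27**2 = 729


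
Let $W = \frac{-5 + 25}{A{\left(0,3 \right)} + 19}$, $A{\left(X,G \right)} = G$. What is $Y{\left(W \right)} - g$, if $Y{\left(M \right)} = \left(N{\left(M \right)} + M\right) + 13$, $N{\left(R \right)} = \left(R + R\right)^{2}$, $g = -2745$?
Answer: $\frac{334228}{121} \approx 2762.2$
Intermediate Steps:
$N{\left(R \right)} = 4 R^{2}$ ($N{\left(R \right)} = \left(2 R\right)^{2} = 4 R^{2}$)
$W = \frac{10}{11}$ ($W = \frac{-5 + 25}{3 + 19} = \frac{20}{22} = 20 \cdot \frac{1}{22} = \frac{10}{11} \approx 0.90909$)
$Y{\left(M \right)} = 13 + M + 4 M^{2}$ ($Y{\left(M \right)} = \left(4 M^{2} + M\right) + 13 = \left(M + 4 M^{2}\right) + 13 = 13 + M + 4 M^{2}$)
$Y{\left(W \right)} - g = \left(13 + \frac{10}{11} + 4 \left(\frac{10}{11}\right)^{2}\right) - -2745 = \left(13 + \frac{10}{11} + 4 \cdot \frac{100}{121}\right) + 2745 = \left(13 + \frac{10}{11} + \frac{400}{121}\right) + 2745 = \frac{2083}{121} + 2745 = \frac{334228}{121}$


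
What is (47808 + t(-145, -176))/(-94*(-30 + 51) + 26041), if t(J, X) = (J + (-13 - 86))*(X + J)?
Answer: 126132/24067 ≈ 5.2409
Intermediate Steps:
t(J, X) = (-99 + J)*(J + X) (t(J, X) = (J - 99)*(J + X) = (-99 + J)*(J + X))
(47808 + t(-145, -176))/(-94*(-30 + 51) + 26041) = (47808 + ((-145)² - 99*(-145) - 99*(-176) - 145*(-176)))/(-94*(-30 + 51) + 26041) = (47808 + (21025 + 14355 + 17424 + 25520))/(-94*21 + 26041) = (47808 + 78324)/(-1974 + 26041) = 126132/24067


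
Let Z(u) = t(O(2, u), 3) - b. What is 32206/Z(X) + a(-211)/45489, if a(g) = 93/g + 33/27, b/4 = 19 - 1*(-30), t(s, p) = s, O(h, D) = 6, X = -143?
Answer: -1391035146953/8206443045 ≈ -169.51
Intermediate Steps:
b = 196 (b = 4*(19 - 1*(-30)) = 4*(19 + 30) = 4*49 = 196)
a(g) = 11/9 + 93/g (a(g) = 93/g + 33*(1/27) = 93/g + 11/9 = 11/9 + 93/g)
Z(u) = -190 (Z(u) = 6 - 1*196 = 6 - 196 = -190)
32206/Z(X) + a(-211)/45489 = 32206/(-190) + (11/9 + 93/(-211))/45489 = 32206*(-1/190) + (11/9 + 93*(-1/211))*(1/45489) = -16103/95 + (11/9 - 93/211)*(1/45489) = -16103/95 + (1484/1899)*(1/45489) = -16103/95 + 1484/86383611 = -1391035146953/8206443045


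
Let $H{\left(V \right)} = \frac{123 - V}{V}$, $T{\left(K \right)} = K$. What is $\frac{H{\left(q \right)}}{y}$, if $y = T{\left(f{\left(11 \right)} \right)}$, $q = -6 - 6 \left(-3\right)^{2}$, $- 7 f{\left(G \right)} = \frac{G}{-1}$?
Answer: $- \frac{427}{220} \approx -1.9409$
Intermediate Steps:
$f{\left(G \right)} = \frac{G}{7}$ ($f{\left(G \right)} = - \frac{G \frac{1}{-1}}{7} = - \frac{G \left(-1\right)}{7} = - \frac{\left(-1\right) G}{7} = \frac{G}{7}$)
$q = -60$ ($q = -6 - 54 = -60$)
$y = \frac{11}{7}$ ($y = \frac{1}{7} \cdot 11 = \frac{11}{7} \approx 1.5714$)
$H{\left(V \right)} = \frac{123 - V}{V}$
$\frac{H{\left(q \right)}}{y} = \frac{\frac{1}{-60} \left(123 - -60\right)}{\frac{11}{7}} = - \frac{123 + 60}{60} \cdot \frac{7}{11} = \left(- \frac{1}{60}\right) 183 \cdot \frac{7}{11} = \left(- \frac{61}{20}\right) \frac{7}{11} = - \frac{427}{220}$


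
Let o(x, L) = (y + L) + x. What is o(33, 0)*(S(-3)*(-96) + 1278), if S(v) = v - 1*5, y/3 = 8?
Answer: 116622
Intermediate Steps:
y = 24 (y = 3*8 = 24)
S(v) = -5 + v (S(v) = v - 5 = -5 + v)
o(x, L) = 24 + L + x (o(x, L) = (24 + L) + x = 24 + L + x)
o(33, 0)*(S(-3)*(-96) + 1278) = (24 + 0 + 33)*((-5 - 3)*(-96) + 1278) = 57*(-8*(-96) + 1278) = 57*(768 + 1278) = 57*2046 = 116622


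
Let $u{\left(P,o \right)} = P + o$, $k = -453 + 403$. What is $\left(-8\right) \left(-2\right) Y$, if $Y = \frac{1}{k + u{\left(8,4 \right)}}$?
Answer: $- \frac{8}{19} \approx -0.42105$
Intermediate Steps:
$k = -50$
$Y = - \frac{1}{38}$ ($Y = \frac{1}{-50 + \left(8 + 4\right)} = \frac{1}{-50 + 12} = \frac{1}{-38} = - \frac{1}{38} \approx -0.026316$)
$\left(-8\right) \left(-2\right) Y = \left(-8\right) \left(-2\right) \left(- \frac{1}{38}\right) = 16 \left(- \frac{1}{38}\right) = - \frac{8}{19}$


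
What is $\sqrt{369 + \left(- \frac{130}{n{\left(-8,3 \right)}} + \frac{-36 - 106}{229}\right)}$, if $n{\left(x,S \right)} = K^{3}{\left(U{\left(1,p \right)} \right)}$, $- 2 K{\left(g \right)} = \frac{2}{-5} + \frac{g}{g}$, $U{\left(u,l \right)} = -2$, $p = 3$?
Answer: $\frac{\sqrt{22016765091}}{2061} \approx 71.994$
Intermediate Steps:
$K{\left(g \right)} = - \frac{3}{10}$ ($K{\left(g \right)} = - \frac{\frac{2}{-5} + \frac{g}{g}}{2} = - \frac{2 \left(- \frac{1}{5}\right) + 1}{2} = - \frac{- \frac{2}{5} + 1}{2} = \left(- \frac{1}{2}\right) \frac{3}{5} = - \frac{3}{10}$)
$n{\left(x,S \right)} = - \frac{27}{1000}$ ($n{\left(x,S \right)} = \left(- \frac{3}{10}\right)^{3} = - \frac{27}{1000}$)
$\sqrt{369 + \left(- \frac{130}{n{\left(-8,3 \right)}} + \frac{-36 - 106}{229}\right)} = \sqrt{369 + \left(- \frac{130}{- \frac{27}{1000}} + \frac{-36 - 106}{229}\right)} = \sqrt{369 - - \frac{29766166}{6183}} = \sqrt{369 + \left(\frac{130000}{27} - \frac{142}{229}\right)} = \sqrt{369 + \frac{29766166}{6183}} = \sqrt{\frac{32047693}{6183}} = \frac{\sqrt{22016765091}}{2061}$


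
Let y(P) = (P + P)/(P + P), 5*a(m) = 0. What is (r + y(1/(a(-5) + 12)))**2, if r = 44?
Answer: 2025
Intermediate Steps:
a(m) = 0 (a(m) = (1/5)*0 = 0)
y(P) = 1 (y(P) = (2*P)/((2*P)) = (2*P)*(1/(2*P)) = 1)
(r + y(1/(a(-5) + 12)))**2 = (44 + 1)**2 = 45**2 = 2025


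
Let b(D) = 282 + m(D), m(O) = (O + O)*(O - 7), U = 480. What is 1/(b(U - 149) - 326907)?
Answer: -1/112137 ≈ -8.9177e-6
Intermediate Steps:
m(O) = 2*O*(-7 + O) (m(O) = (2*O)*(-7 + O) = 2*O*(-7 + O))
b(D) = 282 + 2*D*(-7 + D)
1/(b(U - 149) - 326907) = 1/((282 + 2*(480 - 149)*(-7 + (480 - 149))) - 326907) = 1/((282 + 2*331*(-7 + 331)) - 326907) = 1/((282 + 2*331*324) - 326907) = 1/((282 + 214488) - 326907) = 1/(214770 - 326907) = 1/(-112137) = -1/112137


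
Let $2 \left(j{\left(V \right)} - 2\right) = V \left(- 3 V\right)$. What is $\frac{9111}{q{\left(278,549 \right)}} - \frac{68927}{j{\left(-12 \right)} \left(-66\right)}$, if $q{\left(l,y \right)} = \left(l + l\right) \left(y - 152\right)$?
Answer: $- \frac{942856925}{194851173} \approx -4.8389$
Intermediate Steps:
$q{\left(l,y \right)} = 2 l \left(-152 + y\right)$
$j{\left(V \right)} = 2 - \frac{3 V^{2}}{2}$ ($j{\left(V \right)} = 2 + \frac{V \left(- 3 V\right)}{2} = 2 + \frac{\left(-3\right) V^{2}}{2} = 2 - \frac{3 V^{2}}{2}$)
$\frac{9111}{q{\left(278,549 \right)}} - \frac{68927}{j{\left(-12 \right)} \left(-66\right)} = \frac{9111}{2 \cdot 278 \left(-152 + 549\right)} - \frac{68927}{\left(2 - \frac{3 \left(-12\right)^{2}}{2}\right) \left(-66\right)} = \frac{9111}{2 \cdot 278 \cdot 397} - \frac{68927}{\left(2 - 216\right) \left(-66\right)} = \frac{9111}{220732} - \frac{68927}{\left(2 - 216\right) \left(-66\right)} = 9111 \cdot \frac{1}{220732} - \frac{68927}{\left(-214\right) \left(-66\right)} = \frac{9111}{220732} - \frac{68927}{14124} = - \frac{942856925}{194851173}$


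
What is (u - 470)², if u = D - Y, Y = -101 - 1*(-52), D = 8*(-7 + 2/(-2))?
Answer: 235225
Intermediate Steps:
D = -64 (D = 8*(-7 + 2*(-½)) = 8*(-7 - 1) = 8*(-8) = -64)
Y = -49 (Y = -101 + 52 = -49)
u = -15 (u = -64 - 1*(-49) = -64 + 49 = -15)
(u - 470)² = (-15 - 470)² = (-485)² = 235225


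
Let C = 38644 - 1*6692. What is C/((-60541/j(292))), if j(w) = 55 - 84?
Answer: 926608/60541 ≈ 15.305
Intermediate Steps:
j(w) = -29
C = 31952 (C = 38644 - 6692 = 31952)
C/((-60541/j(292))) = 31952/((-60541/(-29))) = 31952/((-60541*(-1/29))) = 31952/(60541/29) = 31952*(29/60541) = 926608/60541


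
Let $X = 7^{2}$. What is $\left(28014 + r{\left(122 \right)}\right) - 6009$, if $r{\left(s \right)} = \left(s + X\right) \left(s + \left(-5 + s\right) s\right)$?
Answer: $2483721$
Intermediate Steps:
$X = 49$
$r{\left(s \right)} = \left(49 + s\right) \left(s + s \left(-5 + s\right)\right)$ ($r{\left(s \right)} = \left(s + 49\right) \left(s + \left(-5 + s\right) s\right) = \left(49 + s\right) \left(s + s \left(-5 + s\right)\right)$)
$\left(28014 + r{\left(122 \right)}\right) - 6009 = \left(28014 + 122 \left(-196 + 122^{2} + 45 \cdot 122\right)\right) - 6009 = \left(28014 + 122 \left(-196 + 14884 + 5490\right)\right) - 6009 = \left(28014 + 122 \cdot 20178\right) - 6009 = \left(28014 + 2461716\right) - 6009 = 2489730 - 6009 = 2483721$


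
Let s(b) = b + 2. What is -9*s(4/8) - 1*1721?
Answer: -3487/2 ≈ -1743.5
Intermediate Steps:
s(b) = 2 + b
-9*s(4/8) - 1*1721 = -9*(2 + 4/8) - 1*1721 = -9*(2 + 4*(⅛)) - 1721 = -9*(2 + ½) - 1721 = -9*5/2 - 1721 = -45/2 - 1721 = -3487/2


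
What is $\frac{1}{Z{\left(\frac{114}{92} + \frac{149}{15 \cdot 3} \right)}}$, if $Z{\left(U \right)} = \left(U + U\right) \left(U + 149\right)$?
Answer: $\frac{2142450}{2993819731} \approx 0.00071562$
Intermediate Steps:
$Z{\left(U \right)} = 2 U \left(149 + U\right)$
$\frac{1}{Z{\left(\frac{114}{92} + \frac{149}{15 \cdot 3} \right)}} = \frac{1}{2 \left(\frac{114}{92} + \frac{149}{15 \cdot 3}\right) \left(149 + \left(\frac{114}{92} + \frac{149}{15 \cdot 3}\right)\right)} = \frac{1}{2 \left(114 \cdot \frac{1}{92} + \frac{149}{45}\right) \left(149 + \left(114 \cdot \frac{1}{92} + \frac{149}{45}\right)\right)} = \frac{1}{2 \left(\frac{57}{46} + 149 \cdot \frac{1}{45}\right) \left(149 + \left(\frac{57}{46} + 149 \cdot \frac{1}{45}\right)\right)} = \frac{1}{2 \left(\frac{57}{46} + \frac{149}{45}\right) \left(149 + \left(\frac{57}{46} + \frac{149}{45}\right)\right)} = \frac{1}{2 \cdot \frac{9419}{2070} \left(149 + \frac{9419}{2070}\right)} = \frac{1}{2 \cdot \frac{9419}{2070} \cdot \frac{317849}{2070}} = \frac{1}{\frac{2993819731}{2142450}} = \frac{2142450}{2993819731}$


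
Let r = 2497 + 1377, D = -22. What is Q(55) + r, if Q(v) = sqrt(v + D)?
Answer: 3874 + sqrt(33) ≈ 3879.7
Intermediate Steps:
Q(v) = sqrt(-22 + v) (Q(v) = sqrt(v - 22) = sqrt(-22 + v))
r = 3874
Q(55) + r = sqrt(-22 + 55) + 3874 = sqrt(33) + 3874 = 3874 + sqrt(33)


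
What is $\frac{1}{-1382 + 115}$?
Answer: $- \frac{1}{1267} \approx -0.00078927$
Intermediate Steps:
$\frac{1}{-1382 + 115} = \frac{1}{-1267} = - \frac{1}{1267}$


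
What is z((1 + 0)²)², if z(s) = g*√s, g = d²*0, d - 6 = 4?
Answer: 0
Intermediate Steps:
d = 10 (d = 6 + 4 = 10)
g = 0 (g = 10²*0 = 100*0 = 0)
z(s) = 0 (z(s) = 0*√s = 0)
z((1 + 0)²)² = 0² = 0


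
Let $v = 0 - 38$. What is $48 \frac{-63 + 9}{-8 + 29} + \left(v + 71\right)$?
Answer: $- \frac{633}{7} \approx -90.429$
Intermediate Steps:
$v = -38$ ($v = 0 - 38 = -38$)
$48 \frac{-63 + 9}{-8 + 29} + \left(v + 71\right) = 48 \frac{-63 + 9}{-8 + 29} + \left(-38 + 71\right) = 48 \left(- \frac{54}{21}\right) + 33 = 48 \left(\left(-54\right) \frac{1}{21}\right) + 33 = 48 \left(- \frac{18}{7}\right) + 33 = - \frac{864}{7} + 33 = - \frac{633}{7}$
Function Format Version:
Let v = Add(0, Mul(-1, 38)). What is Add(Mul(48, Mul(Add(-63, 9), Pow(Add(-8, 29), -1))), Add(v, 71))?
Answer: Rational(-633, 7) ≈ -90.429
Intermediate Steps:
v = -38 (v = Add(0, -38) = -38)
Add(Mul(48, Mul(Add(-63, 9), Pow(Add(-8, 29), -1))), Add(v, 71)) = Add(Mul(48, Mul(Add(-63, 9), Pow(Add(-8, 29), -1))), Add(-38, 71)) = Add(Mul(48, Mul(-54, Pow(21, -1))), 33) = Add(Mul(48, Mul(-54, Rational(1, 21))), 33) = Add(Mul(48, Rational(-18, 7)), 33) = Add(Rational(-864, 7), 33) = Rational(-633, 7)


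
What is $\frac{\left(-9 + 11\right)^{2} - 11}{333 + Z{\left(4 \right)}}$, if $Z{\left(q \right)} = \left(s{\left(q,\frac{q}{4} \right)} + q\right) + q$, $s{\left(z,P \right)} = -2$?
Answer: $- \frac{7}{339} \approx -0.020649$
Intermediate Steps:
$Z{\left(q \right)} = -2 + 2 q$ ($Z{\left(q \right)} = \left(-2 + q\right) + q = -2 + 2 q$)
$\frac{\left(-9 + 11\right)^{2} - 11}{333 + Z{\left(4 \right)}} = \frac{\left(-9 + 11\right)^{2} - 11}{333 + \left(-2 + 2 \cdot 4\right)} = \frac{2^{2} - 11}{333 + \left(-2 + 8\right)} = \frac{4 - 11}{333 + 6} = - \frac{7}{339}$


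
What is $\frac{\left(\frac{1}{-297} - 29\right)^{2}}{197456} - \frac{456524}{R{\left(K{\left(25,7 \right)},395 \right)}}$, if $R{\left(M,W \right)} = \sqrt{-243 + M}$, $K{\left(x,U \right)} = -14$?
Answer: $\frac{18550249}{4354349076} + \frac{456524 i \sqrt{257}}{257} \approx 0.0042602 + 28477.0 i$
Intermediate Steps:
$\frac{\left(\frac{1}{-297} - 29\right)^{2}}{197456} - \frac{456524}{R{\left(K{\left(25,7 \right)},395 \right)}} = \frac{\left(\frac{1}{-297} - 29\right)^{2}}{197456} - \frac{456524}{\sqrt{-243 - 14}} = \left(- \frac{1}{297} - 29\right)^{2} \cdot \frac{1}{197456} - \frac{456524}{\sqrt{-257}} = \left(- \frac{8614}{297}\right)^{2} \cdot \frac{1}{197456} - \frac{456524}{i \sqrt{257}} = \frac{74200996}{88209} \cdot \frac{1}{197456} - 456524 \left(- \frac{i \sqrt{257}}{257}\right) = \frac{18550249}{4354349076} + \frac{456524 i \sqrt{257}}{257}$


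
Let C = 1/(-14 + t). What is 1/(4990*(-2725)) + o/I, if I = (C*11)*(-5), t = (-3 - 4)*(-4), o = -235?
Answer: 8947319489/149575250 ≈ 59.818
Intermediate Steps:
t = 28 (t = -7*(-4) = 28)
C = 1/14 (C = 1/(-14 + 28) = 1/14 ≈ 0.071429)
I = -55/14 (I = ((1/14)*11)*(-5) = (11/14)*(-5) = -55/14 ≈ -3.9286)
1/(4990*(-2725)) + o/I = 1/(4990*(-2725)) - 235/(-55/14) = (1/4990)*(-1/2725) - 235*(-14/55) = -1/13597750 + 658/11 = 8947319489/149575250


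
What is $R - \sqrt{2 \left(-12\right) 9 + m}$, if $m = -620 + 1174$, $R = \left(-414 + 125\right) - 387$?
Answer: $-676 - 13 \sqrt{2} \approx -694.38$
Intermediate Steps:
$R = -676$ ($R = -289 - 387 = -676$)
$m = 554$
$R - \sqrt{2 \left(-12\right) 9 + m} = -676 - \sqrt{2 \left(-12\right) 9 + 554} = -676 - \sqrt{\left(-24\right) 9 + 554} = -676 - \sqrt{-216 + 554} = -676 - \sqrt{338} = -676 - 13 \sqrt{2}$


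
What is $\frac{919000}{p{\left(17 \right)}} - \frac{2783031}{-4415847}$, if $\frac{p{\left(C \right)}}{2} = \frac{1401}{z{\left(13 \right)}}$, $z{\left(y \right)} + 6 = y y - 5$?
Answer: $\frac{106866269024477}{2062200549} \approx 51822.0$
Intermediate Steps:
$z{\left(y \right)} = -11 + y^{2}$ ($z{\left(y \right)} = -6 + \left(y y - 5\right) = -6 + \left(y^{2} - 5\right) = -6 + \left(-5 + y^{2}\right) = -11 + y^{2}$)
$p{\left(C \right)} = \frac{1401}{79}$ ($p{\left(C \right)} = 2 \frac{1401}{-11 + 13^{2}} = 2 \frac{1401}{-11 + 169} = 2 \cdot \frac{1401}{158} = \frac{1401}{79}$)
$\frac{919000}{p{\left(17 \right)}} - \frac{2783031}{-4415847} = \frac{919000}{\frac{1401}{79}} - \frac{2783031}{-4415847} = 919000 \cdot \frac{79}{1401} - - \frac{927677}{1471949} = \frac{72601000}{1401} + \frac{927677}{1471949} = \frac{106866269024477}{2062200549}$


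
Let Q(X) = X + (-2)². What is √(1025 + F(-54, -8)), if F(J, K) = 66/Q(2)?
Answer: 2*√259 ≈ 32.187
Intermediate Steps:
Q(X) = 4 + X (Q(X) = X + 4 = 4 + X)
F(J, K) = 11 (F(J, K) = 66/(4 + 2) = 66/6 = 66*(⅙) = 11)
√(1025 + F(-54, -8)) = √(1025 + 11) = √1036 = 2*√259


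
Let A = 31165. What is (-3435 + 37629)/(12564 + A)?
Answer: 34194/43729 ≈ 0.78195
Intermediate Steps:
(-3435 + 37629)/(12564 + A) = (-3435 + 37629)/(12564 + 31165) = 34194/43729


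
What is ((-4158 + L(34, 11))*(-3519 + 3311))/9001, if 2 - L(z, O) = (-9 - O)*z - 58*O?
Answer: 590304/9001 ≈ 65.582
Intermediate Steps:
L(z, O) = 2 + 58*O - z*(-9 - O) (L(z, O) = 2 - ((-9 - O)*z - 58*O) = 2 - (z*(-9 - O) - 58*O) = 2 - (-58*O + z*(-9 - O)) = 2 + (58*O - z*(-9 - O)) = 2 + 58*O - z*(-9 - O))
((-4158 + L(34, 11))*(-3519 + 3311))/9001 = ((-4158 + (2 + 9*34 + 58*11 + 11*34))*(-3519 + 3311))/9001 = ((-4158 + (2 + 306 + 638 + 374))*(-208))*(1/9001) = ((-4158 + 1320)*(-208))*(1/9001) = -2838*(-208)*(1/9001) = 590304*(1/9001) = 590304/9001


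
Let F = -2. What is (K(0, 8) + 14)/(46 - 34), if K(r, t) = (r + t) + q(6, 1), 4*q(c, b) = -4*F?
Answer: 2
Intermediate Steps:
q(c, b) = 2 (q(c, b) = (-4*(-2))/4 = (¼)*8 = 2)
K(r, t) = 2 + r + t (K(r, t) = (r + t) + 2 = 2 + r + t)
(K(0, 8) + 14)/(46 - 34) = ((2 + 0 + 8) + 14)/(46 - 34) = (10 + 14)/12 = (1/12)*24 = 2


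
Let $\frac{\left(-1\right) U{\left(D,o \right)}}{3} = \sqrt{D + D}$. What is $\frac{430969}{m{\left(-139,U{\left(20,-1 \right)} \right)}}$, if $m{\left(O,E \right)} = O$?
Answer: $- \frac{430969}{139} \approx -3100.5$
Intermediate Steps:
$U{\left(D,o \right)} = - 3 \sqrt{2} \sqrt{D}$ ($U{\left(D,o \right)} = - 3 \sqrt{D + D} = - 3 \sqrt{2 D} = - 3 \sqrt{2} \sqrt{D}$)
$\frac{430969}{m{\left(-139,U{\left(20,-1 \right)} \right)}} = \frac{430969}{-139} = 430969 \left(- \frac{1}{139}\right) = - \frac{430969}{139}$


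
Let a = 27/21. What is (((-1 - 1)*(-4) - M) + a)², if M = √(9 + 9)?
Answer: 5107/49 - 390*√2/7 ≈ 25.433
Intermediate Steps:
a = 9/7 (a = 27*(1/21) = 9/7 ≈ 1.2857)
M = 3*√2 (M = √18 = 3*√2 ≈ 4.2426)
(((-1 - 1)*(-4) - M) + a)² = (((-1 - 1)*(-4) - 3*√2) + 9/7)² = ((-2*(-4) - 3*√2) + 9/7)² = ((8 - 3*√2) + 9/7)² = (65/7 - 3*√2)²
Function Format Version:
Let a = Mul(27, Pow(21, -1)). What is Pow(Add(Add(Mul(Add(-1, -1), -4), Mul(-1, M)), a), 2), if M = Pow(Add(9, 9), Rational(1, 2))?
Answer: Add(Rational(5107, 49), Mul(Rational(-390, 7), Pow(2, Rational(1, 2)))) ≈ 25.433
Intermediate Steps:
a = Rational(9, 7) (a = Mul(27, Rational(1, 21)) = Rational(9, 7) ≈ 1.2857)
M = Mul(3, Pow(2, Rational(1, 2))) (M = Pow(18, Rational(1, 2)) = Mul(3, Pow(2, Rational(1, 2))) ≈ 4.2426)
Pow(Add(Add(Mul(Add(-1, -1), -4), Mul(-1, M)), a), 2) = Pow(Add(Add(Mul(Add(-1, -1), -4), Mul(-1, Mul(3, Pow(2, Rational(1, 2))))), Rational(9, 7)), 2) = Pow(Add(Add(Mul(-2, -4), Mul(-3, Pow(2, Rational(1, 2)))), Rational(9, 7)), 2) = Pow(Add(Add(8, Mul(-3, Pow(2, Rational(1, 2)))), Rational(9, 7)), 2) = Pow(Add(Rational(65, 7), Mul(-3, Pow(2, Rational(1, 2)))), 2)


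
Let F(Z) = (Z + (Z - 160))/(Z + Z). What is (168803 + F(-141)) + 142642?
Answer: 43913966/141 ≈ 3.1145e+5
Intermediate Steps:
F(Z) = (-160 + 2*Z)/(2*Z) (F(Z) = (Z + (-160 + Z))/((2*Z)) = (-160 + 2*Z)*(1/(2*Z)) = (-160 + 2*Z)/(2*Z))
(168803 + F(-141)) + 142642 = (168803 + (-80 - 141)/(-141)) + 142642 = (168803 - 1/141*(-221)) + 142642 = (168803 + 221/141) + 142642 = 23801444/141 + 142642 = 43913966/141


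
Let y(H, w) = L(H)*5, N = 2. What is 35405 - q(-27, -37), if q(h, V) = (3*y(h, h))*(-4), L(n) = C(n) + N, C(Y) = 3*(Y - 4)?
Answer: 29945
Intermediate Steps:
C(Y) = -12 + 3*Y (C(Y) = 3*(-4 + Y) = -12 + 3*Y)
L(n) = -10 + 3*n (L(n) = (-12 + 3*n) + 2 = -10 + 3*n)
y(H, w) = -50 + 15*H (y(H, w) = (-10 + 3*H)*5 = -50 + 15*H)
q(h, V) = 600 - 180*h (q(h, V) = (3*(-50 + 15*h))*(-4) = (-150 + 45*h)*(-4) = 600 - 180*h)
35405 - q(-27, -37) = 35405 - (600 - 180*(-27)) = 35405 - (600 + 4860) = 35405 - 1*5460 = 35405 - 5460 = 29945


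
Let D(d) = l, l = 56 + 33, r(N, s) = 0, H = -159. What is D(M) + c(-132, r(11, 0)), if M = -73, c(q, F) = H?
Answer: -70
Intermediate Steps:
c(q, F) = -159
l = 89
D(d) = 89
D(M) + c(-132, r(11, 0)) = 89 - 159 = -70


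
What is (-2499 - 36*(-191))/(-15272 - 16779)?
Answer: -4377/32051 ≈ -0.13656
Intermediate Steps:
(-2499 - 36*(-191))/(-15272 - 16779) = (-2499 + 6876)/(-32051) = 4377*(-1/32051) = -4377/32051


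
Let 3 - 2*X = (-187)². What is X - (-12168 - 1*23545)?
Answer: 18230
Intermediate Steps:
X = -17483 (X = 3/2 - ½*(-187)² = 3/2 - ½*34969 = 3/2 - 34969/2 = -17483)
X - (-12168 - 1*23545) = -17483 - (-12168 - 1*23545) = -17483 - (-12168 - 23545) = -17483 - 1*(-35713) = -17483 + 35713 = 18230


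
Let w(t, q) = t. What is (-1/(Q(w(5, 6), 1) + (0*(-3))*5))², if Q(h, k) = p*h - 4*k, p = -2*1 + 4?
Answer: 1/36 ≈ 0.027778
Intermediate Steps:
p = 2 (p = -2 + 4 = 2)
Q(h, k) = -4*k + 2*h (Q(h, k) = 2*h - 4*k = -4*k + 2*h)
(-1/(Q(w(5, 6), 1) + (0*(-3))*5))² = (-1/((-4*1 + 2*5) + (0*(-3))*5))² = (-1/((-4 + 10) + 0*5))² = (-1/(6 + 0))² = (-1/6)² = (-1*⅙)² = (-⅙)² = 1/36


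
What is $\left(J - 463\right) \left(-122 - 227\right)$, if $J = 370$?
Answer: $32457$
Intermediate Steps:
$\left(J - 463\right) \left(-122 - 227\right) = \left(370 - 463\right) \left(-122 - 227\right) = - 93 \left(-122 - 227\right) = \left(-93\right) \left(-349\right) = 32457$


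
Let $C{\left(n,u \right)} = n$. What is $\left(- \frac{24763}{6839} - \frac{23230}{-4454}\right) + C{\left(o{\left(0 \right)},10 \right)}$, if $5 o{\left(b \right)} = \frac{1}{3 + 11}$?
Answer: $\frac{245053619}{152304530} \approx 1.609$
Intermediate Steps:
$o{\left(b \right)} = \frac{1}{70}$ ($o{\left(b \right)} = \frac{1}{5 \left(3 + 11\right)} = \frac{1}{5 \cdot 14} = \frac{1}{5} \cdot \frac{1}{14} = \frac{1}{70}$)
$\left(- \frac{24763}{6839} - \frac{23230}{-4454}\right) + C{\left(o{\left(0 \right)},10 \right)} = \left(- \frac{24763}{6839} - \frac{23230}{-4454}\right) + \frac{1}{70} = \left(\left(-24763\right) \frac{1}{6839} - - \frac{11615}{2227}\right) + \frac{1}{70} = \left(- \frac{24763}{6839} + \frac{11615}{2227}\right) + \frac{1}{70} = \frac{24287784}{15230453} + \frac{1}{70} = \frac{245053619}{152304530}$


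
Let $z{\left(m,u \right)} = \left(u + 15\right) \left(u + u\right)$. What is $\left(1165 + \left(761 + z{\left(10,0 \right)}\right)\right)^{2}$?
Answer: $3709476$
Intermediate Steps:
$z{\left(m,u \right)} = 2 u \left(15 + u\right)$ ($z{\left(m,u \right)} = \left(15 + u\right) 2 u = 2 u \left(15 + u\right)$)
$\left(1165 + \left(761 + z{\left(10,0 \right)}\right)\right)^{2} = \left(1165 + \left(761 + 2 \cdot 0 \left(15 + 0\right)\right)\right)^{2} = \left(1165 + \left(761 + 2 \cdot 0 \cdot 15\right)\right)^{2} = \left(1165 + \left(761 + 0\right)\right)^{2} = \left(1165 + 761\right)^{2} = 1926^{2} = 3709476$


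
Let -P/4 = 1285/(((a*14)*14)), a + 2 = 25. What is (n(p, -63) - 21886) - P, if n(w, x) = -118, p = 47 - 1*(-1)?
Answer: -24797223/1127 ≈ -22003.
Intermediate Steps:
a = 23 (a = -2 + 25 = 23)
p = 48 (p = 47 + 1 = 48)
P = -1285/1127 (P = -5140/((23*14)*14) = -5140/(322*14) = -5140/4508 = -4*1285/4508 = -1285/1127 ≈ -1.1402)
(n(p, -63) - 21886) - P = (-118 - 21886) - 1*(-1285/1127) = -22004 + 1285/1127 = -24797223/1127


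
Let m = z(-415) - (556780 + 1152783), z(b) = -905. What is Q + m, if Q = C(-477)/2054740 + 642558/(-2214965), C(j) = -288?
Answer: -389232212833034682/227558859205 ≈ -1.7105e+6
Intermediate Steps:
Q = -66046376742/227558859205 (Q = -288/2054740 + 642558/(-2214965) = -288*1/2054740 + 642558*(-1/2214965) = -72/513685 - 642558/2214965 = -66046376742/227558859205 ≈ -0.29024)
m = -1710468 (m = -905 - (556780 + 1152783) = -905 - 1*1709563 = -905 - 1709563 = -1710468)
Q + m = -66046376742/227558859205 - 1710468 = -389232212833034682/227558859205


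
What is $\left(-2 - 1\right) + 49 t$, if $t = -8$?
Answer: $-395$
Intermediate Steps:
$\left(-2 - 1\right) + 49 t = \left(-2 - 1\right) + 49 \left(-8\right) = \left(-2 - 1\right) - 392 = -3 - 392 = -395$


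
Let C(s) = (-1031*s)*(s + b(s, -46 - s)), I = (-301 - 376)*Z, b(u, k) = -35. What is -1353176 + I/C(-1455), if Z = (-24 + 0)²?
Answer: -504093343999208/372526075 ≈ -1.3532e+6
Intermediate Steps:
Z = 576 (Z = (-24)² = 576)
I = -389952 (I = (-301 - 376)*576 = -677*576 = -389952)
C(s) = -1031*s*(-35 + s) (C(s) = (-1031*s)*(s - 35) = (-1031*s)*(-35 + s) = -1031*s*(-35 + s))
-1353176 + I/C(-1455) = -1353176 - 389952*(-1/(1500105*(35 - 1*(-1455)))) = -1353176 - 389952*(-1/(1500105*(35 + 1455))) = -1353176 - 389952/(1031*(-1455)*1490) = -1353176 - 389952/(-2235156450) = -1353176 - 389952*(-1/2235156450) = -1353176 + 64992/372526075 = -504093343999208/372526075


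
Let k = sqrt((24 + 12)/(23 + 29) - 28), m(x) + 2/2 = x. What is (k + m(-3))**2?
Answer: (52 - I*sqrt(4615))**2/169 ≈ -11.308 - 41.805*I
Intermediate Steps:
m(x) = -1 + x
k = I*sqrt(4615)/13 (k = sqrt(36/52 - 28) = sqrt(36*(1/52) - 28) = sqrt(9/13 - 28) = sqrt(-355/13) = I*sqrt(4615)/13 ≈ 5.2257*I)
(k + m(-3))**2 = (I*sqrt(4615)/13 + (-1 - 3))**2 = (I*sqrt(4615)/13 - 4)**2 = (-4 + I*sqrt(4615)/13)**2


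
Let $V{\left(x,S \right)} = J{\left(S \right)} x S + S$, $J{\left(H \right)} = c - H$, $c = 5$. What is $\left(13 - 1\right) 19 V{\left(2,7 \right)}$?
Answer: $-4788$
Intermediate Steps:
$J{\left(H \right)} = 5 - H$
$V{\left(x,S \right)} = S + S x \left(5 - S\right)$ ($V{\left(x,S \right)} = \left(5 - S\right) x S + S = x \left(5 - S\right) S + S = S x \left(5 - S\right) + S = S + S x \left(5 - S\right)$)
$\left(13 - 1\right) 19 V{\left(2,7 \right)} = \left(13 - 1\right) 19 \left(\left(-1\right) 7 \left(-1 + 2 \left(-5 + 7\right)\right)\right) = 12 \cdot 19 \left(\left(-1\right) 7 \left(-1 + 2 \cdot 2\right)\right) = 228 \left(\left(-1\right) 7 \left(-1 + 4\right)\right) = 228 \left(\left(-1\right) 7 \cdot 3\right) = 228 \left(-21\right) = -4788$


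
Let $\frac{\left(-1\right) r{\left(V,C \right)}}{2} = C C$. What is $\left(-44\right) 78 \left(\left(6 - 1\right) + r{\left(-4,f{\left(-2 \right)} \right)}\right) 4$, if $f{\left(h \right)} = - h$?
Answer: $41184$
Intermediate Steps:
$r{\left(V,C \right)} = - 2 C^{2}$ ($r{\left(V,C \right)} = - 2 C C = - 2 C^{2}$)
$\left(-44\right) 78 \left(\left(6 - 1\right) + r{\left(-4,f{\left(-2 \right)} \right)}\right) 4 = \left(-44\right) 78 \left(\left(6 - 1\right) - 2 \left(\left(-1\right) \left(-2\right)\right)^{2}\right) 4 = - 3432 \left(5 - 2 \cdot 2^{2}\right) 4 = - 3432 \left(5 - 8\right) 4 = - 3432 \left(\left(-3\right) 4\right) = \left(-3432\right) \left(-12\right) = 41184$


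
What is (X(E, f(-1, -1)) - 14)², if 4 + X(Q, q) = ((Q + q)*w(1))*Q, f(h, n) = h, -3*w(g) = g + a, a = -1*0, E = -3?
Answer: 484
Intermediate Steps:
a = 0
w(g) = -g/3 (w(g) = -(g + 0)/3 = -g/3)
X(Q, q) = -4 + Q*(-Q/3 - q/3) (X(Q, q) = -4 + ((Q + q)*(-⅓*1))*Q = -4 + ((Q + q)*(-⅓))*Q = -4 + (-Q/3 - q/3)*Q = -4 + Q*(-Q/3 - q/3))
(X(E, f(-1, -1)) - 14)² = ((-4 - ⅓*(-3)² - ⅓*(-3)*(-1)) - 14)² = ((-4 - ⅓*9 - 1) - 14)² = ((-4 - 3 - 1) - 14)² = (-8 - 14)² = (-22)² = 484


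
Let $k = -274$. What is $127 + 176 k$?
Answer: $-48097$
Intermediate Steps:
$127 + 176 k = 127 + 176 \left(-274\right) = 127 - 48224 = -48097$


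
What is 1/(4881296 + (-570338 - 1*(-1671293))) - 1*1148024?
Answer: -6867767722023/5982251 ≈ -1.1480e+6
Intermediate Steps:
1/(4881296 + (-570338 - 1*(-1671293))) - 1*1148024 = 1/(4881296 + (-570338 + 1671293)) - 1148024 = 1/(4881296 + 1100955) - 1148024 = 1/5982251 - 1148024 = -6867767722023/5982251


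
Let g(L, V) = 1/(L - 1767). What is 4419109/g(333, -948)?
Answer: -6337002306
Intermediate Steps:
g(L, V) = 1/(-1767 + L)
4419109/g(333, -948) = 4419109/(1/(-1767 + 333)) = 4419109/(1/(-1434)) = 4419109/(-1/1434) = 4419109*(-1434) = -6337002306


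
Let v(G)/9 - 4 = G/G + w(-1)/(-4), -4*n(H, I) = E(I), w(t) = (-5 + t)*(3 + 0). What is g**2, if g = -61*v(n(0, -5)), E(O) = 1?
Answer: 108805761/4 ≈ 2.7201e+7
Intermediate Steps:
w(t) = -15 + 3*t (w(t) = (-5 + t)*3 = -15 + 3*t)
n(H, I) = -1/4 (n(H, I) = -1/4*1 = -1/4)
v(G) = 171/2 (v(G) = 36 + 9*(G/G + (-15 + 3*(-1))/(-4)) = 36 + 9*(1 + (-15 - 3)*(-1/4)) = 36 + 9*(1 - 18*(-1/4)) = 36 + 9*(1 + 9/2) = 36 + 9*(11/2) = 36 + 99/2 = 171/2)
g = -10431/2 (g = -61*171/2 = -10431/2 ≈ -5215.5)
g**2 = (-10431/2)**2 = 108805761/4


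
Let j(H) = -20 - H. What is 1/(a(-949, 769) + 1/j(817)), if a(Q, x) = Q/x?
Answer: -643653/795082 ≈ -0.80954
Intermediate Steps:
1/(a(-949, 769) + 1/j(817)) = 1/(-949/769 + 1/(-20 - 1*817)) = 1/(-949*1/769 + 1/(-20 - 817)) = 1/(-949/769 + 1/(-837)) = 1/(-949/769 - 1/837) = 1/(-795082/643653) = -643653/795082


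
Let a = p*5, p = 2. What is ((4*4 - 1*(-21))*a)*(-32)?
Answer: -11840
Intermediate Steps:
a = 10 (a = 2*5 = 10)
((4*4 - 1*(-21))*a)*(-32) = ((4*4 - 1*(-21))*10)*(-32) = ((16 + 21)*10)*(-32) = (37*10)*(-32) = 370*(-32) = -11840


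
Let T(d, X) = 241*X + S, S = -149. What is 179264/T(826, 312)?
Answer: 179264/75043 ≈ 2.3888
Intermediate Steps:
T(d, X) = -149 + 241*X (T(d, X) = 241*X - 149 = -149 + 241*X)
179264/T(826, 312) = 179264/(-149 + 241*312) = 179264/(-149 + 75192) = 179264/75043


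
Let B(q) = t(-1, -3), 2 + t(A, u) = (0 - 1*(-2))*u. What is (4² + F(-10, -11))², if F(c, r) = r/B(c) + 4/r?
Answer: 2241009/7744 ≈ 289.39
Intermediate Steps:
t(A, u) = -2 + 2*u (t(A, u) = -2 + (0 - 1*(-2))*u = -2 + (0 + 2)*u = -2 + 2*u)
B(q) = -8 (B(q) = -2 + 2*(-3) = -2 - 6 = -8)
F(c, r) = 4/r - r/8 (F(c, r) = r/(-8) + 4/r = r*(-⅛) + 4/r = -r/8 + 4/r = 4/r - r/8)
(4² + F(-10, -11))² = (4² + (4/(-11) - ⅛*(-11)))² = (16 + (4*(-1/11) + 11/8))² = (16 + (-4/11 + 11/8))² = (16 + 89/88)² = (1497/88)² = 2241009/7744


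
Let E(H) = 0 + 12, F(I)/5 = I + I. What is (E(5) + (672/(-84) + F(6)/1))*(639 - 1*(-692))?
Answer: 85184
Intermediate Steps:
F(I) = 10*I (F(I) = 5*(I + I) = 5*(2*I) = 10*I)
E(H) = 12
(E(5) + (672/(-84) + F(6)/1))*(639 - 1*(-692)) = (12 + (672/(-84) + (10*6)/1))*(639 - 1*(-692)) = (12 + (672*(-1/84) + 60*1))*(639 + 692) = (12 + (-8 + 60))*1331 = (12 + 52)*1331 = 64*1331 = 85184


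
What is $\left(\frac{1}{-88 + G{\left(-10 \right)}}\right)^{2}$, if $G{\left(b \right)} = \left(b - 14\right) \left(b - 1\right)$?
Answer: $\frac{1}{30976} \approx 3.2283 \cdot 10^{-5}$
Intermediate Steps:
$G{\left(b \right)} = \left(-1 + b\right) \left(-14 + b\right)$ ($G{\left(b \right)} = \left(-14 + b\right) \left(-1 + b\right) = \left(-1 + b\right) \left(-14 + b\right)$)
$\left(\frac{1}{-88 + G{\left(-10 \right)}}\right)^{2} = \left(\frac{1}{-88 + \left(14 + \left(-10\right)^{2} - -150\right)}\right)^{2} = \left(\frac{1}{-88 + \left(14 + 100 + 150\right)}\right)^{2} = \left(\frac{1}{-88 + 264}\right)^{2} = \left(\frac{1}{176}\right)^{2} = \frac{1}{30976}$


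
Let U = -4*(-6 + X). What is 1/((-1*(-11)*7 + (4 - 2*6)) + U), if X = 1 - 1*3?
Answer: 1/101 ≈ 0.0099010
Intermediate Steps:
X = -2 (X = 1 - 3 = -2)
U = 32 (U = -4*(-6 - 2) = -4*(-8) = 32)
1/((-1*(-11)*7 + (4 - 2*6)) + U) = 1/((-1*(-11)*7 + (4 - 2*6)) + 32) = 1/((11*7 + (4 - 12)) + 32) = 1/((77 - 8) + 32) = 1/(69 + 32) = 1/101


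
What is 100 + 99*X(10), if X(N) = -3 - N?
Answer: -1187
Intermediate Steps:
100 + 99*X(10) = 100 + 99*(-3 - 1*10) = 100 + 99*(-3 - 10) = 100 + 99*(-13) = 100 - 1287 = -1187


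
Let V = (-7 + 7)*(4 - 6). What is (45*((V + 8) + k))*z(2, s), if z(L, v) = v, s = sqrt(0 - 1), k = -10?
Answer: -90*I ≈ -90.0*I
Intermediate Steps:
s = I (s = sqrt(-1) = I ≈ 1.0*I)
V = 0 (V = 0*(-2) = 0)
(45*((V + 8) + k))*z(2, s) = (45*((0 + 8) - 10))*I = (45*(8 - 10))*I = (45*(-2))*I = -90*I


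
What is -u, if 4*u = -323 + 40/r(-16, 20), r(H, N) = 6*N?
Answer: 242/3 ≈ 80.667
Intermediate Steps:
u = -242/3 (u = (-323 + 40/((6*20)))/4 = (-323 + 40/120)/4 = (-323 + 40*(1/120))/4 = (-323 + ⅓)/4 = (¼)*(-968/3) = -242/3 ≈ -80.667)
-u = -1*(-242/3) = 242/3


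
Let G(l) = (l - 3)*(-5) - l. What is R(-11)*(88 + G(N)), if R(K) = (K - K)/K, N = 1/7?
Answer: 0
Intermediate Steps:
N = ⅐ ≈ 0.14286
G(l) = 15 - 6*l (G(l) = (-3 + l)*(-5) - l = (15 - 5*l) - l = 15 - 6*l)
R(K) = 0 (R(K) = 0/K = 0)
R(-11)*(88 + G(N)) = 0*(88 + (15 - 6*⅐)) = 0*(88 + (15 - 6/7)) = 0*(88 + 99/7) = 0*(715/7) = 0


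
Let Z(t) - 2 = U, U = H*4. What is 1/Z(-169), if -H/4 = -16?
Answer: 1/258 ≈ 0.0038760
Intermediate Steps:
H = 64 (H = -4*(-16) = 64)
U = 256 (U = 64*4 = 256)
Z(t) = 258 (Z(t) = 2 + 256 = 258)
1/Z(-169) = 1/258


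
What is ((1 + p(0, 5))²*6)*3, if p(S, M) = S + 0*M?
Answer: 18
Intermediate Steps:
p(S, M) = S (p(S, M) = S + 0 = S)
((1 + p(0, 5))²*6)*3 = ((1 + 0)²*6)*3 = (1²*6)*3 = (1*6)*3 = 6*3 = 18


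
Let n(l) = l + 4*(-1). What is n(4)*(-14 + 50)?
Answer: 0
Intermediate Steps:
n(l) = -4 + l (n(l) = l - 4 = -4 + l)
n(4)*(-14 + 50) = (-4 + 4)*(-14 + 50) = 0*36 = 0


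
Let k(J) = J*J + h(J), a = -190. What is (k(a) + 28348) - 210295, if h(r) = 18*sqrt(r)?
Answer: -145847 + 18*I*sqrt(190) ≈ -1.4585e+5 + 248.11*I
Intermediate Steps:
k(J) = J**2 + 18*sqrt(J) (k(J) = J*J + 18*sqrt(J) = J**2 + 18*sqrt(J))
(k(a) + 28348) - 210295 = (((-190)**2 + 18*sqrt(-190)) + 28348) - 210295 = ((36100 + 18*(I*sqrt(190))) + 28348) - 210295 = ((36100 + 18*I*sqrt(190)) + 28348) - 210295 = (64448 + 18*I*sqrt(190)) - 210295 = -145847 + 18*I*sqrt(190)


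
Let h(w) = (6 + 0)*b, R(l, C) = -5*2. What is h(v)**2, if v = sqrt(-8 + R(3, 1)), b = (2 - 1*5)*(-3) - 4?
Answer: 900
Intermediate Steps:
b = 5 (b = (2 - 5)*(-3) - 4 = -3*(-3) - 4 = 9 - 4 = 5)
R(l, C) = -10
v = 3*I*sqrt(2) (v = sqrt(-8 - 10) = sqrt(-18) = 3*I*sqrt(2) ≈ 4.2426*I)
h(w) = 30 (h(w) = (6 + 0)*5 = 6*5 = 30)
h(v)**2 = 30**2 = 900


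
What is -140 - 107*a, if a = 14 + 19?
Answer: -3671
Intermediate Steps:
a = 33
-140 - 107*a = -140 - 107*33 = -140 - 3531 = -3671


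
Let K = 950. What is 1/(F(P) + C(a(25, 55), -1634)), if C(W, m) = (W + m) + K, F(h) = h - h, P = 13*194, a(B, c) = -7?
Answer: -1/691 ≈ -0.0014472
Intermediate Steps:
P = 2522
F(h) = 0
C(W, m) = 950 + W + m (C(W, m) = (W + m) + 950 = 950 + W + m)
1/(F(P) + C(a(25, 55), -1634)) = 1/(0 + (950 - 7 - 1634)) = 1/(0 - 691) = 1/(-691) = -1/691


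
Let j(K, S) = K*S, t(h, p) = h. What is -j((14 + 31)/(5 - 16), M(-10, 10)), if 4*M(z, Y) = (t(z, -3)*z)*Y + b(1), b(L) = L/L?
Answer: 4095/4 ≈ 1023.8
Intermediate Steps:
b(L) = 1
M(z, Y) = ¼ + Y*z²/4 (M(z, Y) = ((z*z)*Y + 1)/4 = (z²*Y + 1)/4 = (Y*z² + 1)/4 = (1 + Y*z²)/4 = ¼ + Y*z²/4)
-j((14 + 31)/(5 - 16), M(-10, 10)) = -(14 + 31)/(5 - 16)*(¼ + (¼)*10*(-10)²) = -45/(-11)*(¼ + (¼)*10*100) = -45*(-1/11)*(¼ + 250) = -(-45)*1001/(11*4) = -1*(-4095/4) = 4095/4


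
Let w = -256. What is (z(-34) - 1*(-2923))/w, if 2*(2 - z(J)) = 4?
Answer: -2923/256 ≈ -11.418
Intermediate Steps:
z(J) = 0 (z(J) = 2 - 1/2*4 = 2 - 2 = 0)
(z(-34) - 1*(-2923))/w = (0 - 1*(-2923))/(-256) = (0 + 2923)*(-1/256) = 2923*(-1/256) = -2923/256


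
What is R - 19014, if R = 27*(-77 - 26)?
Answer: -21795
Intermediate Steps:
R = -2781 (R = 27*(-103) = -2781)
R - 19014 = -2781 - 19014 = -21795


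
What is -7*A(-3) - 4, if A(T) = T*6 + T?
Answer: 143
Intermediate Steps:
A(T) = 7*T (A(T) = 6*T + T = 7*T)
-7*A(-3) - 4 = -49*(-3) - 4 = -7*(-21) - 4 = 147 - 4 = 143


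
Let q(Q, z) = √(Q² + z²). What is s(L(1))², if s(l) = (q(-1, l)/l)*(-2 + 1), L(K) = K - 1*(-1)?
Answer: 5/4 ≈ 1.2500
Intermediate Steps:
L(K) = 1 + K (L(K) = K + 1 = 1 + K)
s(l) = -√(1 + l²)/l (s(l) = (√((-1)² + l²)/l)*(-2 + 1) = (√(1 + l²)/l)*(-1) = -√(1 + l²)/l)
s(L(1))² = (-√(1 + (1 + 1)²)/(1 + 1))² = (-1*√(1 + 2²)/2)² = (-1*½*√(1 + 4))² = (-1*½*√5)² = (-√5/2)² = 5/4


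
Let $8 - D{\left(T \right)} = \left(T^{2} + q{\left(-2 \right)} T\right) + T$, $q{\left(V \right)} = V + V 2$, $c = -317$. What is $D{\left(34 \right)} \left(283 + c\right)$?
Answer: $33252$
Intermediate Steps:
$q{\left(V \right)} = 3 V$ ($q{\left(V \right)} = V + 2 V = 3 V$)
$D{\left(T \right)} = 8 - T^{2} + 5 T$ ($D{\left(T \right)} = 8 - \left(\left(T^{2} + 3 \left(-2\right) T\right) + T\right) = 8 - \left(\left(T^{2} - 6 T\right) + T\right) = 8 - \left(T^{2} - 5 T\right) = 8 - T^{2} + 5 T$)
$D{\left(34 \right)} \left(283 + c\right) = \left(8 - 34^{2} + 5 \cdot 34\right) \left(283 - 317\right) = \left(8 - 1156 + 170\right) \left(-34\right) = \left(-978\right) \left(-34\right) = 33252$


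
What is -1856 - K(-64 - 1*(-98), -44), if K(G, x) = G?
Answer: -1890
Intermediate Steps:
-1856 - K(-64 - 1*(-98), -44) = -1856 - (-64 - 1*(-98)) = -1856 - (-64 + 98) = -1856 - 1*34 = -1856 - 34 = -1890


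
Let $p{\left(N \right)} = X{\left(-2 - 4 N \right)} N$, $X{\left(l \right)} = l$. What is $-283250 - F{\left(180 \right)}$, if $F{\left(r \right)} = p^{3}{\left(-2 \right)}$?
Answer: $-281522$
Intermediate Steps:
$p{\left(N \right)} = N \left(-2 - 4 N\right)$ ($p{\left(N \right)} = \left(-2 - 4 N\right) N = N \left(-2 - 4 N\right)$)
$F{\left(r \right)} = -1728$ ($F{\left(r \right)} = \left(\left(-2\right) \left(-2\right) \left(1 + 2 \left(-2\right)\right)\right)^{3} = \left(\left(-2\right) \left(-2\right) \left(1 - 4\right)\right)^{3} = \left(\left(-2\right) \left(-2\right) \left(-3\right)\right)^{3} = \left(-12\right)^{3} = -1728$)
$-283250 - F{\left(180 \right)} = -283250 - -1728 = -283250 + 1728 = -281522$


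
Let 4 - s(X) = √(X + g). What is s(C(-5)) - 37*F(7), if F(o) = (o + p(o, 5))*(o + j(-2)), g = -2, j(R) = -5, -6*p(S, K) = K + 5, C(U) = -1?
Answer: -1172/3 - I*√3 ≈ -390.67 - 1.732*I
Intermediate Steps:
p(S, K) = -⅚ - K/6 (p(S, K) = -(K + 5)/6 = -(5 + K)/6 = -⅚ - K/6)
s(X) = 4 - √(-2 + X) (s(X) = 4 - √(X - 2) = 4 - √(-2 + X))
F(o) = (-5 + o)*(-5/3 + o) (F(o) = (o + (-⅚ - ⅙*5))*(o - 5) = (o + (-⅚ - ⅚))*(-5 + o) = (o - 5/3)*(-5 + o) = (-5/3 + o)*(-5 + o) = (-5 + o)*(-5/3 + o))
s(C(-5)) - 37*F(7) = (4 - √(-2 - 1)) - 37*(25/3 + 7² - 20/3*7) = (4 - √(-3)) - 37*(25/3 + 49 - 140/3) = (4 - I*√3) - 37*32/3 = (4 - I*√3) - 1184/3 = -1172/3 - I*√3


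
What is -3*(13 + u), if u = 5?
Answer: -54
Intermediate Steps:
-3*(13 + u) = -3*(13 + 5) = -3*18 = -54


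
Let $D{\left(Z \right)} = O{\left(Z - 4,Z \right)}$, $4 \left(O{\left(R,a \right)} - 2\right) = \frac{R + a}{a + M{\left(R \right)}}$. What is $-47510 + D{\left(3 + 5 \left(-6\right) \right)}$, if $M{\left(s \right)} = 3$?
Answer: $- \frac{2280355}{48} \approx -47507.0$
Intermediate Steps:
$O{\left(R,a \right)} = 2 + \frac{R + a}{4 \left(3 + a\right)}$ ($O{\left(R,a \right)} = 2 + \frac{\left(R + a\right) \frac{1}{a + 3}}{4} = 2 + \frac{\left(R + a\right) \frac{1}{3 + a}}{4} = 2 + \frac{\frac{1}{3 + a} \left(R + a\right)}{4} = 2 + \frac{R + a}{4 \left(3 + a\right)}$)
$D{\left(Z \right)} = \frac{20 + 10 Z}{4 \left(3 + Z\right)}$ ($D{\left(Z \right)} = \frac{24 + \left(Z - 4\right) + 9 Z}{4 \left(3 + Z\right)} = \frac{24 + \left(-4 + Z\right) + 9 Z}{4 \left(3 + Z\right)} = \frac{20 + 10 Z}{4 \left(3 + Z\right)}$)
$-47510 + D{\left(3 + 5 \left(-6\right) \right)} = -47510 + \frac{5 \left(2 + \left(3 + 5 \left(-6\right)\right)\right)}{2 \left(3 + \left(3 + 5 \left(-6\right)\right)\right)} = -47510 + \frac{5 \left(2 + \left(3 - 30\right)\right)}{2 \left(3 + \left(3 - 30\right)\right)} = -47510 + \frac{5 \left(2 - 27\right)}{2 \left(3 - 27\right)} = -47510 + \frac{5}{2} \frac{1}{-24} \left(-25\right) = -47510 + \frac{5}{2} \left(- \frac{1}{24}\right) \left(-25\right) = -47510 + \frac{125}{48} = - \frac{2280355}{48}$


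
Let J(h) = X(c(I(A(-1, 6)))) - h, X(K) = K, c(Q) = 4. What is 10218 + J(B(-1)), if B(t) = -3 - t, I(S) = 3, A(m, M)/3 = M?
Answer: 10224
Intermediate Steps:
A(m, M) = 3*M
J(h) = 4 - h
10218 + J(B(-1)) = 10218 + (4 - (-3 - 1*(-1))) = 10218 + (4 - (-3 + 1)) = 10218 + (4 - 1*(-2)) = 10218 + (4 + 2) = 10218 + 6 = 10224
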